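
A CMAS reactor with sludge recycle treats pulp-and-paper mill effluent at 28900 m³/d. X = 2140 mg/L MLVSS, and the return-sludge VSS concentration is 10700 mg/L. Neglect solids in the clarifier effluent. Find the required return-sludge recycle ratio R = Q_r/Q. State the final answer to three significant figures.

R ≈ 0.250

R = Q_r/Q = X/(X_r − X) = 2140 / (10700 − 2140) = 0.2500.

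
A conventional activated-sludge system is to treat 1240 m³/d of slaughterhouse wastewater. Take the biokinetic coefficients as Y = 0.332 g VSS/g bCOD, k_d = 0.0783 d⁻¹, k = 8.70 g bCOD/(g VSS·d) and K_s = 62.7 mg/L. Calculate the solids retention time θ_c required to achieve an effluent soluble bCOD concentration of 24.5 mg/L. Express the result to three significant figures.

θ_c ≈ 1.36 d

At the target effluent, Y k S/(K_s+S) = 0.332×8.70×24.5/87.20 = 0.8115 d⁻¹.
θ_c = 1/(μ − k_d) = 1/(0.8115 − 0.0783) = 1/0.7332 = 1.364 d.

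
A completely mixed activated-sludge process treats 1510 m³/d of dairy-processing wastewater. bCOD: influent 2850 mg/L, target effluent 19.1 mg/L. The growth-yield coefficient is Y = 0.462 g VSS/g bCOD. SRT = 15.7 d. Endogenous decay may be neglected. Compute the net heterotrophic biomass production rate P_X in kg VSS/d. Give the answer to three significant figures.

P_X ≈ 1970 kg VSS/d

No decay correction is needed, so Y_obs = Y = 0.462.
ΔS = 2850 − 19.1 = 2831 mg/L, so the substrate removal rate is 1510 × 2831/1000 = 4275 kg bCOD/d.
P_X = Y_obs · Q(S₀ − S) = 0.4620 × 4275 = 1975 kg VSS/d.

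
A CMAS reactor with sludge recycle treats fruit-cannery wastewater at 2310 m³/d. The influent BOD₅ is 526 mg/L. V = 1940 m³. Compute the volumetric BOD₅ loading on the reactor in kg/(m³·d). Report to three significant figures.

Volumetric loading L_v = Q·S₀ / V = 2310 × 526 g/m³ / 1940 m³ = 626.3 g/(m³·d) = 0.6263 kg BOD₅/(m³·d).

L_v ≈ 0.626 kg BOD₅/(m³·d)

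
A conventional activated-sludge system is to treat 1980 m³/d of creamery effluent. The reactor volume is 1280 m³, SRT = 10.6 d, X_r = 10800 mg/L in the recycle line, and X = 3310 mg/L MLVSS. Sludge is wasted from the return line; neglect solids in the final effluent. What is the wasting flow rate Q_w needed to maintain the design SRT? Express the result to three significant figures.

Q_w ≈ 37.0 m³/d

θ_c = V·X/(Q_w·X_r) when wasting from the recycle, so Q_w = V·X/(θ_c·X_r) = 1280 × 3310 / (10.6 × 10800) = 37.01 m³/d.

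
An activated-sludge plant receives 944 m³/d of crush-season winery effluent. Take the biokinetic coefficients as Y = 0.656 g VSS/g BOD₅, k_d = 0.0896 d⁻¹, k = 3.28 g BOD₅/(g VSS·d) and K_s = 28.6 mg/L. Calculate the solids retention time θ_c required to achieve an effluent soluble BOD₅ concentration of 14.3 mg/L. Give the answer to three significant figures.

θ_c ≈ 1.59 d

From 1/θ_c = Y·k·S/(K_s + S) − k_d: Y·k·S/(K_s+S) = 0.656 × 3.28 × 14.3 / (28.6 + 14.3) = 0.7172 d⁻¹.
θ_c = 1/(μ − k_d) = 1/(0.7172 − 0.0896) = 1/0.6276 = 1.593 d.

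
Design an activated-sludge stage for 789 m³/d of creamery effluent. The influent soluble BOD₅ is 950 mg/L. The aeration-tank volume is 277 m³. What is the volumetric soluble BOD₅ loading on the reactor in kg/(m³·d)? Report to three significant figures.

Volumetric loading L_v = Q·S₀ / V = 789 × 950 g/m³ / 277.0 m³ = 2706 g/(m³·d) = 2.706 kg soluble BOD₅/(m³·d).

L_v ≈ 2.71 kg soluble BOD₅/(m³·d)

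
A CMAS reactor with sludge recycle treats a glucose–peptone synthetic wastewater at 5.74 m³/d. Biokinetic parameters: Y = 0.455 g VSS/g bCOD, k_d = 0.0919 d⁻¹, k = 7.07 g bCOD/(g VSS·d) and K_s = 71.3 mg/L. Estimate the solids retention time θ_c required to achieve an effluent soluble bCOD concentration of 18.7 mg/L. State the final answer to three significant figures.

From 1/θ_c = Y·k·S/(K_s + S) − k_d: Y·k·S/(K_s+S) = 0.455 × 7.07 × 18.7 / (71.3 + 18.7) = 0.6684 d⁻¹.
θ_c = 1/(μ − k_d) = 1/(0.6684 − 0.0919) = 1/0.5765 = 1.735 d.

θ_c ≈ 1.73 d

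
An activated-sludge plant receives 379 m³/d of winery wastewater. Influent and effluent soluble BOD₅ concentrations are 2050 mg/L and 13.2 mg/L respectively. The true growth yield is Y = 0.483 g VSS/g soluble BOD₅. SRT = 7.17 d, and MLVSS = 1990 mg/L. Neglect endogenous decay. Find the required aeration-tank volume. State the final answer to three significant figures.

V ≈ 1340 m³

V·X = Y·Q·ΔS·θ_c gives V = 0.483 × 379 × (2050 − 13.2) × 7.17 / 1990 = 1343 m³.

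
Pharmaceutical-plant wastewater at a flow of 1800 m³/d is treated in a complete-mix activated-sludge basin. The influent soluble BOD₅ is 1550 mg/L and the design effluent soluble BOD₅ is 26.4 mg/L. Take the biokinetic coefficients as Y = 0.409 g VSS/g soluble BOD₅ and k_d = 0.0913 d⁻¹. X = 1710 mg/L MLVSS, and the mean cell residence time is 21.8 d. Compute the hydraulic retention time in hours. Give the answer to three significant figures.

Rearranging the biomass balance for a CMAS with decay, V = Y·Q·ΔS·θ_c / [X·(1+k_d θ_c)] = 0.409 × 1800 × (1550 − 26.4) × 21.8 / [1710 × (1 + 0.0913 × 21.8)] = 2.45×10^7 / 5113 = 4782 m³.
τ = V/Q = 4782/1800 = 2.657 d, or 63.76 h.

τ ≈ 63.8 h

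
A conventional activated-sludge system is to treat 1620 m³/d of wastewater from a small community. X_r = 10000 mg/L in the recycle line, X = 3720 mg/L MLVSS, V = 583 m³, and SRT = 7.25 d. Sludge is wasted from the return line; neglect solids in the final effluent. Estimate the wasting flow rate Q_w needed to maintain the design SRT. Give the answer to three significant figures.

Q_w ≈ 29.9 m³/d

θ_c = V·X/(Q_w·X_r) when wasting from the recycle, so Q_w = V·X/(θ_c·X_r) = 583.0 × 3720 / (7.25 × 10000) = 29.91 m³/d.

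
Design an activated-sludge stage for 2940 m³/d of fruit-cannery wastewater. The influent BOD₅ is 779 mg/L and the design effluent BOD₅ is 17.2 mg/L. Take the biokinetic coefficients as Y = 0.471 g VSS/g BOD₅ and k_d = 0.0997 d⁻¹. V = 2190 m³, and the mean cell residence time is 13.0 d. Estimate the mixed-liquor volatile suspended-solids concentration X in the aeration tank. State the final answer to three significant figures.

X ≈ 2730 mg/L

X = Y·Q·ΔS·θ_c / [V·(1 + k_d θ_c)] = 0.471 × 2940 × (779 − 17.2) × 13.0 / [2190 × (1 + 0.0997 × 13.0)] = 2727 mg/L.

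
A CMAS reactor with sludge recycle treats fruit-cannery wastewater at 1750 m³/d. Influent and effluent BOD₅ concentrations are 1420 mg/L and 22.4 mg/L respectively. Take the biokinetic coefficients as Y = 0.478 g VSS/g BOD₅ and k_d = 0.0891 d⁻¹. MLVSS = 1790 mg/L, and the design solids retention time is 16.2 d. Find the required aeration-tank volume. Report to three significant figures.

Rearranging the biomass balance for a CMAS with decay, V = Y·Q·ΔS·θ_c / [X·(1+k_d θ_c)] = 0.478 × 1750 × (1420 − 22.4) × 16.2 / [1790 × (1 + 0.0891 × 16.2)] = 1.89×10^7 / 4374 = 4330 m³.

V ≈ 4330 m³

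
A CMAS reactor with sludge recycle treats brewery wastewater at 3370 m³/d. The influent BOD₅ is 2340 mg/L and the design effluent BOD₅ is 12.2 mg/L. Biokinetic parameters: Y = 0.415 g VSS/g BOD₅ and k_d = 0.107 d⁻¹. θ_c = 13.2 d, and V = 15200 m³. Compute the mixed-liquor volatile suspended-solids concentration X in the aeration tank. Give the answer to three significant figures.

Solving the biomass balance for X: X = Y Q (S₀−S) θ_c / [V (1+k_d θ_c)] = 0.415 × 3370 × (2340 − 12.2) × 13.2 / [15200 × (1 + 0.107 × 13.2)] = 1172 mg/L.

X ≈ 1170 mg/L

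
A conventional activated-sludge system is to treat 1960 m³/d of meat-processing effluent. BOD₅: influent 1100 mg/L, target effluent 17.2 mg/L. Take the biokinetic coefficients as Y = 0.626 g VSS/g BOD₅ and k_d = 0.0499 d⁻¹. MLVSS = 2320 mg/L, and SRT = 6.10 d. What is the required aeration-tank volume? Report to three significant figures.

Steady-state biomass mass balance: V·X·(1 + k_d·θ_c) = Y·Q·(S₀ − S)·θ_c, so V = 0.626 × 1960 × (1100 − 17.2) × 6.10 / [2320 × (1 + 0.0499 × 6.10)] = 8.1×10^6 / 3026 = 2678 m³.

V ≈ 2680 m³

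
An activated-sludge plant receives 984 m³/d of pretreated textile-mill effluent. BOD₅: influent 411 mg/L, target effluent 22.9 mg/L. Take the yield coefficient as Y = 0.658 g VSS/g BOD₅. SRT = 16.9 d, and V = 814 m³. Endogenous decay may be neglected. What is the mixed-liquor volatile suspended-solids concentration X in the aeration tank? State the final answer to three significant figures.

X ≈ 5220 mg/L

From V·X = Y·Q·(S₀ − S)·θ_c (decay neglected): X = 0.658 × 984 × (411 − 22.9) × 16.9 / 814 = 5217 mg/L.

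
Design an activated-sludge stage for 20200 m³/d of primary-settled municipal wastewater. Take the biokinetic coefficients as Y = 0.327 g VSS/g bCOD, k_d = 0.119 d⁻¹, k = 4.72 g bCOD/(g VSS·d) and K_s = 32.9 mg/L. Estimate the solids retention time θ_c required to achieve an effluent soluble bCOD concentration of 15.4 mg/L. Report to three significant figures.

At the target effluent, Y k S/(K_s+S) = 0.327×4.72×15.4/48.30 = 0.4921 d⁻¹.
Then 1/θ_c = μ − k_d = 0.4921 − 0.119 = 0.3731 d⁻¹, giving θ_c = 2.680 d.

θ_c ≈ 2.68 d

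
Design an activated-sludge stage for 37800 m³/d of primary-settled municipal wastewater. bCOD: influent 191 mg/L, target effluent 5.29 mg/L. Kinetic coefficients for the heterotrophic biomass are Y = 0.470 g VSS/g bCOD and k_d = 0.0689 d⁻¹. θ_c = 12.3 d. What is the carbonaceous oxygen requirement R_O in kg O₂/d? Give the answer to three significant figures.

Y_obs = Y / (1 + k_d θ_c) = 0.470 / (1 + 0.0689 × 12.3) = 0.470 / 1.847 = 0.2544.
Q·(S₀ − S) = 37800 × (191 − 5.29) × 10⁻³ = 7020 kg/d removed.
Net sludge production P_X = 0.2544 × 7020 = 1786 kg VSS/d.
R_O = Q·ΔS − 1.42 P_X = 7020 − 2536 = 4484 kg O₂/d.

R_O ≈ 4480 kg O₂/d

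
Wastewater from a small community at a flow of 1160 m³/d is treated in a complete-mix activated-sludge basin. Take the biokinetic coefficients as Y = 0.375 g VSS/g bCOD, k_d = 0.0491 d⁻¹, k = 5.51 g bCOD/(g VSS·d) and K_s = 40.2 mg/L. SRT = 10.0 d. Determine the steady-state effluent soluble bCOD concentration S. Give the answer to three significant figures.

For a completely mixed reactor with recycle the Lawrence–McCarty relation gives S = K_s·(1 + k_d·θ_c) / [θ_c·(Y·k − k_d) − 1] = 40.2 × (1 + 0.0491 × 10.0) / [10.0 × (0.375 × 5.51 − 0.0491) − 1] = 59.94 / 19.17 = 3.126 mg/L.

S ≈ 3.13 mg/L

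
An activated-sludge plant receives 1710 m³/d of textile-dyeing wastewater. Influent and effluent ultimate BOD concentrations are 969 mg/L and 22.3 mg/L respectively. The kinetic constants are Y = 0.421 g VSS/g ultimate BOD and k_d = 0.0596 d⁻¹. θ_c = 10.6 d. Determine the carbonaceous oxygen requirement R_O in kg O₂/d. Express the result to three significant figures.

R_O ≈ 1030 kg O₂/d

Y_obs = Y / (1 + k_d θ_c) = 0.421 / (1 + 0.0596 × 10.6) = 0.421 / 1.632 = 0.2580.
Substrate removed = Q·(S₀ − S) = 1710 m³/d × (969 − 22.3) g/m³ = 1.62×10^6 g/d = 1619 kg/d.
Biomass synthesised: P_X = Y_obs × 1619 = 417.7 kg VSS/d.
Carbonaceous O₂ demand = substrate oxidised − cell-mass equivalent = 1619 − 1.42 × 417.7 = 1026 kg O₂/d.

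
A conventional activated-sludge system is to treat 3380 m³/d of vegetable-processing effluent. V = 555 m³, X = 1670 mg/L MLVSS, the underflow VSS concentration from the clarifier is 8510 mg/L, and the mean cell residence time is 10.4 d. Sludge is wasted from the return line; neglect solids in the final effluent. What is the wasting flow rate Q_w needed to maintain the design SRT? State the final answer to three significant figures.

Wasting from the return line (neglecting effluent solids): Q_w = V·X / (θ_c·X_r) = 555.0 × 1670 / (10.4 × 8510) = 10.47 m³/d.

Q_w ≈ 10.5 m³/d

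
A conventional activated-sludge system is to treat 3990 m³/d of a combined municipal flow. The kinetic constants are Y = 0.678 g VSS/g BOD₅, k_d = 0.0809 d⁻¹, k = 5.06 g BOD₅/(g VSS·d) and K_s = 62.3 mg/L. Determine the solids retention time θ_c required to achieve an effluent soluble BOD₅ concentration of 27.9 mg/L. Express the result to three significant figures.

At the target effluent, Y k S/(K_s+S) = 0.678×5.06×27.9/90.20 = 1.061 d⁻¹.
θ_c = 1/(μ − k_d) = 1/(1.061 − 0.0809) = 1/0.9803 = 1.020 d.

θ_c ≈ 1.02 d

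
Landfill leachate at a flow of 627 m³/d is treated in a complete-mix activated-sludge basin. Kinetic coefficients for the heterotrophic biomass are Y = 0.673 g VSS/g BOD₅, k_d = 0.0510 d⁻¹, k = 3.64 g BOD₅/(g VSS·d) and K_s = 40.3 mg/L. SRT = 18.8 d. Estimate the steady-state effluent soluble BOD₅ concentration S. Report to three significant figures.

From the Monod/SRT balance for a CMAS, S = K_s·(1+k_d θ_c)/[θ_c·(Y k − k_d) − 1] = 40.3 × (1 + 0.0510 × 18.8) / [18.8 × (0.673 × 3.64 − 0.0510) − 1] = 78.94 / 44.10 = 1.790 mg/L.

S ≈ 1.79 mg/L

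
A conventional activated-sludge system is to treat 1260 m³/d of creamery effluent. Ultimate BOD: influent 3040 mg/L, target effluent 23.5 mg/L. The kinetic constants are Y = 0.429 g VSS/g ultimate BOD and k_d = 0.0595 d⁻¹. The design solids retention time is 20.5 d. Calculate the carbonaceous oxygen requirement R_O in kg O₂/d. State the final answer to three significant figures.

The observed yield is Y_obs = Y/(1 + k_d·θ_c) = 0.429 / (1 + 0.0595 × 20.5) = 0.429 / 2.220 = 0.1933 g VSS per g ultimate BOD removed.
Mass of ultimate BOD removed per day: Q(S₀ − S) = 1260 × 3016 g/m³ = 3801 kg/d.
P_X = Y_obs·Q·(S₀ − S) = 0.1933 × 3801 = 734.6 kg VSS/d.
R_O = Q·(S₀ − S) − 1.42·P_X = 3801 − 1.42 × 734.6 = 2758 kg O₂/d.

R_O ≈ 2760 kg O₂/d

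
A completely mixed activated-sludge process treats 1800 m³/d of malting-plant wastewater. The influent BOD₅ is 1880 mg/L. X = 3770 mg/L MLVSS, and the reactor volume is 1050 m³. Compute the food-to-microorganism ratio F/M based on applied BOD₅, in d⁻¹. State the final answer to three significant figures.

F/M ≈ 0.855 d⁻¹

F/M = Q·S₀ / (V·X) = 1800 × 1880 / (1050 × 3770) = 0.8549 g BOD₅·(g VSS·d)⁻¹.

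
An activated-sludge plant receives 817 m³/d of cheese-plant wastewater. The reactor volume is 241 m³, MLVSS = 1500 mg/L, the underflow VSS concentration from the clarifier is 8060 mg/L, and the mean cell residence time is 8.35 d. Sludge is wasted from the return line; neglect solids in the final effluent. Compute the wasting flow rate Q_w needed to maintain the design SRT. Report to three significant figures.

θ_c = V·X/(Q_w·X_r) when wasting from the recycle, so Q_w = V·X/(θ_c·X_r) = 241.0 × 1500 / (8.35 × 8060) = 5.371 m³/d.

Q_w ≈ 5.37 m³/d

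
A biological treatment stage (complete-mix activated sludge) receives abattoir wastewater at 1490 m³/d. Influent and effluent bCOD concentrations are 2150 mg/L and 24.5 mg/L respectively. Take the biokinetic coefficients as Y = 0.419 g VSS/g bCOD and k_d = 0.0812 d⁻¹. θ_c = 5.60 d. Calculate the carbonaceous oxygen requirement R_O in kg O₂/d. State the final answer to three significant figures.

R_O ≈ 1870 kg O₂/d

Observed yield with endogenous decay: Y_obs = Y / (1 + k_d·θ_c) = 0.419 / (1 + 0.0812 × 5.60) = 0.419 / 1.455 = 0.2880 g VSS/g bCOD.
Mass of bCOD removed per day: Q(S₀ − S) = 1490 × 2126 g/m³ = 3167 kg/d.
P_X = Y_obs·Q·(S₀ − S) = 0.2880 × 3167 = 912.2 kg VSS/d.
Carbonaceous O₂ demand = substrate oxidised − cell-mass equivalent = 3167 − 1.42 × 912.2 = 1872 kg O₂/d.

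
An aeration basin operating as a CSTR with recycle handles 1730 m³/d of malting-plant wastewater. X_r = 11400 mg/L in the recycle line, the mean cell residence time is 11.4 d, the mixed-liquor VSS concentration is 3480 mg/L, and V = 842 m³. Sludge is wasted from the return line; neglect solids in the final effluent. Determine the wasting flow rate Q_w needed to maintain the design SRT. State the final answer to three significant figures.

Wasting from the return line (neglecting effluent solids): Q_w = V·X / (θ_c·X_r) = 842.0 × 3480 / (11.4 × 11400) = 22.55 m³/d.

Q_w ≈ 22.5 m³/d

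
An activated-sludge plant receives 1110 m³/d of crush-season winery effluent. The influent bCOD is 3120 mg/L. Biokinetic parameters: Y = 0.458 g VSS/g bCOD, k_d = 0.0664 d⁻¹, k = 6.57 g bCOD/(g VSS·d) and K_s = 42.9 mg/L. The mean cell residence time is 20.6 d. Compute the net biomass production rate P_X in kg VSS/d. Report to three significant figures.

P_X ≈ 670 kg VSS/d

Effluent substrate depends only on kinetics and SRT: S = K_s(1 + k_d θ_c) / [θ_c(Yk − k_d) − 1] = 42.9 × (1 + 0.0664 × 20.6) / [20.6 × (0.458 × 6.57 − 0.0664) − 1] = 101.6 / 59.62 = 1.704 mg/L.
Observed yield with endogenous decay: Y_obs = Y / (1 + k_d·θ_c) = 0.458 / (1 + 0.0664 × 20.6) = 0.458 / 2.368 = 0.1934 g VSS/g bCOD.
ΔS = 3120 − 1.70 = 3118 mg/L, so the substrate removal rate is 1110 × 3118/1000 = 3461 kg bCOD/d.
So the net sludge growth is P_X = 0.1934 × 3461 = 669.5 kg VSS/d.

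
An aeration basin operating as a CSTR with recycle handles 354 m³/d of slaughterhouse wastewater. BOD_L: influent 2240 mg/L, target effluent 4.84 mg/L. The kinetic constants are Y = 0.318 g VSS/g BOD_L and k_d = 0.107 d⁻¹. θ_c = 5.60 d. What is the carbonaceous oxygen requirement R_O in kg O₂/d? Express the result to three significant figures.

Y_obs = Y / (1 + k_d θ_c) = 0.318 / (1 + 0.107 × 5.60) = 0.318 / 1.599 = 0.1988.
Substrate removed = Q·(S₀ − S) = 354 m³/d × (2240 − 4.84) g/m³ = 7.91×10^5 g/d = 791.2 kg/d.
Net sludge production P_X = 0.1988 × 791.2 = 157.3 kg VSS/d.
R_O = Q·(S₀ − S) − 1.42·P_X = 791.2 − 1.42 × 157.3 = 567.8 kg O₂/d.

R_O ≈ 568 kg O₂/d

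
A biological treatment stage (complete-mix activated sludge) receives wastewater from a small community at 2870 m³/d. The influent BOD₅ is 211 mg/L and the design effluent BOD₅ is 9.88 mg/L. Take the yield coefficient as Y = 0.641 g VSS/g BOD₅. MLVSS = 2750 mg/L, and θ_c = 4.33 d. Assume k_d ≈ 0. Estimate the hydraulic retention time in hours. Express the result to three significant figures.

V·X = Y·Q·ΔS·θ_c gives V = 0.641 × 2870 × (211 − 9.88) × 4.33 / 2750 = 582.6 m³.
τ = V/Q = 582.6/2870 = 0.2030 d, or 4.872 h.

τ ≈ 4.87 h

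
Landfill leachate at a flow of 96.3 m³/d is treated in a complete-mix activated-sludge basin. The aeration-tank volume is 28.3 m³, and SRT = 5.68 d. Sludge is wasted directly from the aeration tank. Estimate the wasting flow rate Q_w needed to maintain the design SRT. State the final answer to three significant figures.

Q_w ≈ 4.98 m³/d

With mixed-liquor wasting, θ_c = V/Q_w, so Q_w = V/θ_c = 28.30/5.68 = 4.982 m³/d.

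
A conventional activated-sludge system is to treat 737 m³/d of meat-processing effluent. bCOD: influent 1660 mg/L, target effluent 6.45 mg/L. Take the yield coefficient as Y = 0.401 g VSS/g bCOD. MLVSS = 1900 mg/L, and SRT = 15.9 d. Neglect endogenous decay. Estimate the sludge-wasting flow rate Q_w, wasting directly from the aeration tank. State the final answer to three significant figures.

V·X = Y·Q·ΔS·θ_c gives V = 0.401 × 737 × (1660 − 6.45) × 15.9 / 1900 = 4090 m³.
Wasting from the aeration tank: Q_w = V / θ_c = 4090 / 15.9 = 257.2 m³/d.

Q_w ≈ 257 m³/d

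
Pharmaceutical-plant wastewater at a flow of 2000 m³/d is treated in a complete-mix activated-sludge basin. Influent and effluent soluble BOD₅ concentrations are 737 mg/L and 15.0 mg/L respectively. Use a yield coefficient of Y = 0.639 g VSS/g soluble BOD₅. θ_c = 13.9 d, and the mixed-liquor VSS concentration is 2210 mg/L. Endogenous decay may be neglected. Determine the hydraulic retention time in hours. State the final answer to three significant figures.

Biomass mass balance (decay neglected): V·X = Y·Q·(S₀ − S)·θ_c, so V = 0.639 × 2000 × (737 − 15.0) × 13.9 / 2210 = 5804 m³.
HRT = V/Q = 5804 m³ / 2000 m³·d⁻¹ = 2.902 d × 24 = 69.64 h.

τ ≈ 69.6 h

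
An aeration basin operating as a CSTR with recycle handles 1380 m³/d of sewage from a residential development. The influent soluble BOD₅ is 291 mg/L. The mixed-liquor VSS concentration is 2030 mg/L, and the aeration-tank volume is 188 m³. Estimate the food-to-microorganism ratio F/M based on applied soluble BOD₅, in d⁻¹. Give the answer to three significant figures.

F/M = applied load / biomass = Q·S₀/(V·X) = 1380 × 291 / (188.0 × 2030) = 1.052 d⁻¹.

F/M ≈ 1.05 d⁻¹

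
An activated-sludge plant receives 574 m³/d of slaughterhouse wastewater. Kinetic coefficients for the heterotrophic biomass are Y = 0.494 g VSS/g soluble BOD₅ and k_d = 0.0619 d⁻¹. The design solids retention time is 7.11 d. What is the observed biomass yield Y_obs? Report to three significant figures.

Y_obs ≈ 0.343 g VSS/g soluble BOD₅

The observed yield is Y_obs = Y/(1 + k_d·θ_c) = 0.494 / (1 + 0.0619 × 7.11) = 0.494 / 1.440 = 0.3430 g VSS per g soluble BOD₅ removed.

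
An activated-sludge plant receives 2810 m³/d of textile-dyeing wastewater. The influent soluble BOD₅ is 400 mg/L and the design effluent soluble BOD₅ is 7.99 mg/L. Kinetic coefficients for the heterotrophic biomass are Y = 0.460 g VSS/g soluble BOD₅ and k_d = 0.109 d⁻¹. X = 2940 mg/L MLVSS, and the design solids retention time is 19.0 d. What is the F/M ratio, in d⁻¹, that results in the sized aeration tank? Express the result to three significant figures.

Rearranging the biomass balance for a CMAS with decay, V = Y·Q·ΔS·θ_c / [X·(1+k_d θ_c)] = 0.460 × 2810 × (400 − 7.99) × 19.0 / [2940 × (1 + 0.109 × 19.0)] = 9.63×10^6 / 9029 = 1066 m³.
F/M = Q·S₀ / (V·X) = 2810 × 400 / (1066 × 2940) = 0.3585 g soluble BOD₅·(g VSS·d)⁻¹.

F/M ≈ 0.359 d⁻¹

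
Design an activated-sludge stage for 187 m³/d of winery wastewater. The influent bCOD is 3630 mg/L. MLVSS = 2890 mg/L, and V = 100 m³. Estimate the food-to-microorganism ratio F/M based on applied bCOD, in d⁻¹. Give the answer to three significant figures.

F/M ≈ 2.35 d⁻¹

F/M = applied load / biomass = Q·S₀/(V·X) = 187 × 3630 / (100.0 × 2890) = 2.349 d⁻¹.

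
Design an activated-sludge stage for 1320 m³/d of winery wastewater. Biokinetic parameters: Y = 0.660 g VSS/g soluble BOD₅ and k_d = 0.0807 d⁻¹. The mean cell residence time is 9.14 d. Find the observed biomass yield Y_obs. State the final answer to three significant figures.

Y_obs ≈ 0.380 g VSS/g soluble BOD₅

Correct the yield for decay: Y_obs = Y/(1 + k_d θ_c) = 0.660 / (1 + 0.0807 × 9.14) = 0.660 / 1.738 = 0.3798.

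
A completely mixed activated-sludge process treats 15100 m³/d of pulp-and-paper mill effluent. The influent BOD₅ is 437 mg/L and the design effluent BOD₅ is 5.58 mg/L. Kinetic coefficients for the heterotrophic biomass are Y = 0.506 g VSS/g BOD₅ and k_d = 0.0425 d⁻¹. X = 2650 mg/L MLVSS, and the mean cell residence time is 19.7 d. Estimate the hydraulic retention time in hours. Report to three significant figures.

Rearranging the biomass balance for a CMAS with decay, V = Y·Q·ΔS·θ_c / [X·(1+k_d θ_c)] = 0.506 × 15100 × (437 − 5.58) × 19.7 / [2650 × (1 + 0.0425 × 19.7)] = 6.49×10^7 / 4869 = 13338 m³.
τ = V/Q = 13338/15100 = 0.8833 d, or 21.20 h.

τ ≈ 21.2 h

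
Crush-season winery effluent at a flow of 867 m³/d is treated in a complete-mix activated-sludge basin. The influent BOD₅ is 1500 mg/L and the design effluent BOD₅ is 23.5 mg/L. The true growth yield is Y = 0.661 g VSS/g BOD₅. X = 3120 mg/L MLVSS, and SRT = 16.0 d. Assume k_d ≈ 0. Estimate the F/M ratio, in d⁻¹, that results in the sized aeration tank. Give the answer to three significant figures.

With k_d = 0 the design equation reduces to V = Y Q (S₀−S) θ_c / X = 0.661 × 867 × (1500 − 23.5) × 16.0 / 3120 = 4339 m³.
F/M = applied load / biomass = Q·S₀/(V·X) = 867 × 1500 / (4339 × 3120) = 0.09606 d⁻¹.

F/M ≈ 0.0961 d⁻¹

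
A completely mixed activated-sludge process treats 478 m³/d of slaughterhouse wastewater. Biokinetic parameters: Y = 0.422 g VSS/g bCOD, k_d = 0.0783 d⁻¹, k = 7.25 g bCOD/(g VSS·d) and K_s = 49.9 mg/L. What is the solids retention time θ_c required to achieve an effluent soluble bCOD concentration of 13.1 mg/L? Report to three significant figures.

From 1/θ_c = Y·k·S/(K_s + S) − k_d: Y·k·S/(K_s+S) = 0.422 × 7.25 × 13.1 / (49.9 + 13.1) = 0.6362 d⁻¹.
1/θ_c = 0.6362 − 0.0783 = 0.5579 d⁻¹, so θ_c = 1.792 d.

θ_c ≈ 1.79 d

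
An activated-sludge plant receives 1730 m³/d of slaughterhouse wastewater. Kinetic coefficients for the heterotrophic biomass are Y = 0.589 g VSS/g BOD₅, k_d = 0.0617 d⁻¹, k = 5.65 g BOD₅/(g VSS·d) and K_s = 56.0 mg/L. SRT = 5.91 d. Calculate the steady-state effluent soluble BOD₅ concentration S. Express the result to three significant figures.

S ≈ 4.18 mg/L

For a completely mixed reactor with recycle the Lawrence–McCarty relation gives S = K_s·(1 + k_d·θ_c) / [θ_c·(Y·k − k_d) − 1] = 56.0 × (1 + 0.0617 × 5.91) / [5.91 × (0.589 × 5.65 − 0.0617) − 1] = 76.42 / 18.30 = 4.175 mg/L.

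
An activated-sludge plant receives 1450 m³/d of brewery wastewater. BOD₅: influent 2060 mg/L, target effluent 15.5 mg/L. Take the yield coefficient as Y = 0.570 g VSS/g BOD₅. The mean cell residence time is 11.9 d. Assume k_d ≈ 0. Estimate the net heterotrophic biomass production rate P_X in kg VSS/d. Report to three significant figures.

With endogenous decay neglected, the observed yield equals the true yield: Y_obs = Y = 0.570 g VSS/g BOD₅.
ΔS = 2060 − 15.5 = 2044 mg/L, so the substrate removal rate is 1450 × 2044/1000 = 2965 kg BOD₅/d.
Biomass produced: P_X = Y_obs·Q·ΔS = 0.5700 × 2965 ≈ 1690 kg VSS/d.

P_X ≈ 1690 kg VSS/d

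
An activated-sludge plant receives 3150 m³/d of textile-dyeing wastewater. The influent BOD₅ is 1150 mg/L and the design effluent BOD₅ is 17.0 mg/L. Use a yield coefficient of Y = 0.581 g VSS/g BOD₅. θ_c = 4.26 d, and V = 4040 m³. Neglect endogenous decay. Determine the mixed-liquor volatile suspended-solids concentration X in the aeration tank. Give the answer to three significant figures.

Without decay, X = Y Q (S₀−S) θ_c / V = 0.581 × 3150 × (1150 − 17.0) × 4.26 / 4040 = 2186 mg/L.

X ≈ 2190 mg/L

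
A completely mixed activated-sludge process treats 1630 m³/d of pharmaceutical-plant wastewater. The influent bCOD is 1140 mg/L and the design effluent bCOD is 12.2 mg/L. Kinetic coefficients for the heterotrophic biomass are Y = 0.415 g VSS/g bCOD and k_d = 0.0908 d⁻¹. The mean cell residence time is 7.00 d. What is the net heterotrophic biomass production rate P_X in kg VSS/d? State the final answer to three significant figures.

The observed yield is Y_obs = Y/(1 + k_d·θ_c) = 0.415 / (1 + 0.0908 × 7.00) = 0.415 / 1.636 = 0.2537 g VSS per g bCOD removed.
Substrate removed = Q·(S₀ − S) = 1630 m³/d × (1140 − 12.2) g/m³ = 1.84×10^6 g/d = 1838 kg/d.
So the net sludge growth is P_X = 0.2537 × 1838 = 466.4 kg VSS/d.

P_X ≈ 466 kg VSS/d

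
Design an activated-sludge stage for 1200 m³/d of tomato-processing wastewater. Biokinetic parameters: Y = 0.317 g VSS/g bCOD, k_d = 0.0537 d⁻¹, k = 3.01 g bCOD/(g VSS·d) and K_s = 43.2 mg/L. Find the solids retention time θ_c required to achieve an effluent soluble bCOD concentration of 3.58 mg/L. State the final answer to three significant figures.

From 1/θ_c = Y·k·S/(K_s + S) − k_d: Y·k·S/(K_s+S) = 0.317 × 3.01 × 3.58 / (43.2 + 3.58) = 0.07302 d⁻¹.
θ_c = 1/(μ − k_d) = 1/(0.07302 − 0.0537) = 1/0.01932 = 51.76 d.

θ_c ≈ 51.8 d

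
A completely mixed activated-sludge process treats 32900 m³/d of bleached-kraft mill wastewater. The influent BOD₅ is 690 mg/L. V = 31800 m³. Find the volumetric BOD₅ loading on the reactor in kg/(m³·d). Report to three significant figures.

L_v = Q S₀ / V = 32900 × 690 × 10⁻³ / 31800 = 0.7139 kg/(m³·d).

L_v ≈ 0.714 kg BOD₅/(m³·d)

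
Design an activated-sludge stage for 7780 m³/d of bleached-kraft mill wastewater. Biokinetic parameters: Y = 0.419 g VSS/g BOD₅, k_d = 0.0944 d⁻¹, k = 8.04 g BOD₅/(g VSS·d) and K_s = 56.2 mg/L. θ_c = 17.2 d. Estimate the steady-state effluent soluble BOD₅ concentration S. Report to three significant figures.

For a completely mixed reactor with recycle the Lawrence–McCarty relation gives S = K_s·(1 + k_d·θ_c) / [θ_c·(Y·k − k_d) − 1] = 56.2 × (1 + 0.0944 × 17.2) / [17.2 × (0.419 × 8.04 − 0.0944) − 1] = 147.5 / 55.32 = 2.665 mg/L.

S ≈ 2.67 mg/L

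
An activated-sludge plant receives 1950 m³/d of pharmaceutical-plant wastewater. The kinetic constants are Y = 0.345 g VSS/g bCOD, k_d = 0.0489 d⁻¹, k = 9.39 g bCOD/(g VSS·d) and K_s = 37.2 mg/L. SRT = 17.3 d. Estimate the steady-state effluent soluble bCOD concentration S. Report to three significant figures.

S ≈ 1.27 mg/L

For a completely mixed reactor with recycle the Lawrence–McCarty relation gives S = K_s·(1 + k_d·θ_c) / [θ_c·(Y·k − k_d) − 1] = 37.2 × (1 + 0.0489 × 17.3) / [17.3 × (0.345 × 9.39 − 0.0489) − 1] = 68.67 / 54.20 = 1.267 mg/L.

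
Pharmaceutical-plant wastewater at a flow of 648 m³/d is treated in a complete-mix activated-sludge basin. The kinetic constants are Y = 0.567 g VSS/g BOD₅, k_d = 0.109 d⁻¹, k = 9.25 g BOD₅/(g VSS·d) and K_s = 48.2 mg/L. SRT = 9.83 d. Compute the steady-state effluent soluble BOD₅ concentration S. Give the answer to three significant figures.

S ≈ 2.02 mg/L

From the Monod/SRT balance for a CMAS, S = K_s·(1+k_d θ_c)/[θ_c·(Y k − k_d) − 1] = 48.2 × (1 + 0.109 × 9.83) / [9.83 × (0.567 × 9.25 − 0.109) − 1] = 99.84 / 49.48 = 2.018 mg/L.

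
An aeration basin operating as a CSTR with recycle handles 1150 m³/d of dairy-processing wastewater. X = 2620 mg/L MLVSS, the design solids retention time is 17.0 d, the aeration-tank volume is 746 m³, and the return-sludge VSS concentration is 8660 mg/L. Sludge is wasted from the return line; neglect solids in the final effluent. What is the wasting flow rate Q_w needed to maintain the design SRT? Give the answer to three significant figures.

Q_w ≈ 13.3 m³/d

Q_w = (V·X)/(θ_c X_r) = 746.0 × 2620 / (17.0 × 8660) = 13.28 m³/d.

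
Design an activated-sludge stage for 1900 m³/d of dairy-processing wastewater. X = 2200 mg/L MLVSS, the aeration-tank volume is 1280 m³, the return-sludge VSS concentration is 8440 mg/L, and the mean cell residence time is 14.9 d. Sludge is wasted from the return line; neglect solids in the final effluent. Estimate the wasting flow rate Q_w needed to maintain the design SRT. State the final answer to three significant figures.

Wasting from the return line (neglecting effluent solids): Q_w = V·X / (θ_c·X_r) = 1280 × 2200 / (14.9 × 8440) = 22.39 m³/d.

Q_w ≈ 22.4 m³/d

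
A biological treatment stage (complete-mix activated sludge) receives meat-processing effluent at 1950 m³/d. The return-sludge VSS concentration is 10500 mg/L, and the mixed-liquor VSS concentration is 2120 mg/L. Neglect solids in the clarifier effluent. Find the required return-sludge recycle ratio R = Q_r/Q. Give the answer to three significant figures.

R = Q_r/Q = X/(X_r − X) = 2120 / (10500 − 2120) = 0.2530.

R ≈ 0.253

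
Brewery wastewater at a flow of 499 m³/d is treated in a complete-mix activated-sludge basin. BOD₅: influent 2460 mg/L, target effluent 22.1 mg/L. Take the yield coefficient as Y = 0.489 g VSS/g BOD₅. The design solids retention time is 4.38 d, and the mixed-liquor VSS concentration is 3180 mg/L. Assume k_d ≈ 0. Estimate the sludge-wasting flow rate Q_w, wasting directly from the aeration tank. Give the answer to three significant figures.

V·X = Y·Q·ΔS·θ_c gives V = 0.489 × 499 × (2460 − 22.1) × 4.38 / 3180 = 819.4 m³.
For wasting at MLVSS concentration, Q_w = V/θ_c = 819.4/4.38 = 187.1 m³/d.

Q_w ≈ 187 m³/d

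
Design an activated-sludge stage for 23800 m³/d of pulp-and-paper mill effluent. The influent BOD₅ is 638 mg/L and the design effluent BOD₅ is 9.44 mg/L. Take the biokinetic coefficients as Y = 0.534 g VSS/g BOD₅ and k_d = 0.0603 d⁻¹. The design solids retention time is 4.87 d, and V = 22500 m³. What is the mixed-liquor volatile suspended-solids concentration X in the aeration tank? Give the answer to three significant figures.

From V·X·(1 + k_d·θ_c) = Y·Q·(S₀ − S)·θ_c: X = 0.534 × 23800 × (638 − 9.44) × 4.87 / [22500 × (1 + 0.0603 × 4.87)] = 1337 mg/L.

X ≈ 1340 mg/L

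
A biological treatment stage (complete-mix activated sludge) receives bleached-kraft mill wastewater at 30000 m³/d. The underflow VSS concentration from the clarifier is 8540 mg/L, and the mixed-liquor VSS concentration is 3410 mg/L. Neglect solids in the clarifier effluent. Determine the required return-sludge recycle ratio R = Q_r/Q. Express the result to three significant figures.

R ≈ 0.665

Solids balance on the clarifier gives (1+R)X = R·X_r, so R = X/(X_r − X) = 3410 / (8540 − 3410) = 0.6647.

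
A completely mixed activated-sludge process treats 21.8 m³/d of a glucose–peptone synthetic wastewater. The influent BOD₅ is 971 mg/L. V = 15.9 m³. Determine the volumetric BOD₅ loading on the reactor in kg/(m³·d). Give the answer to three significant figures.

L_v = Q S₀ / V = 21.8 × 971 × 10⁻³ / 15.90 = 1.331 kg/(m³·d).

L_v ≈ 1.33 kg BOD₅/(m³·d)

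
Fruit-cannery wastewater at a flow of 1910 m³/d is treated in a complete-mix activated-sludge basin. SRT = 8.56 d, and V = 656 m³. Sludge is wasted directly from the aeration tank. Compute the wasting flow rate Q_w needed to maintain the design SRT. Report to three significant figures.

Wasting from the aeration tank: Q_w = V / θ_c = 656.0 / 8.56 = 76.64 m³/d.

Q_w ≈ 76.6 m³/d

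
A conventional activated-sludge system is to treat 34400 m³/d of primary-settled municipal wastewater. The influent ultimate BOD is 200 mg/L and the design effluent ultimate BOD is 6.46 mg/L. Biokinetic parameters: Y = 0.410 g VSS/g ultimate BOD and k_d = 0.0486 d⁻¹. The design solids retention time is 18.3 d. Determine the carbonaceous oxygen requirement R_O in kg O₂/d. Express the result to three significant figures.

Y_obs = Y / (1 + k_d θ_c) = 0.410 / (1 + 0.0486 × 18.3) = 0.410 / 1.889 = 0.2170.
Q·(S₀ − S) = 34400 × (200 − 6.46) × 10⁻³ = 6658 kg/d removed.
P_X = Y_obs·Q·(S₀ − S) = 0.2170 × 6658 = 1445 kg VSS/d.
R_O = Q·ΔS − 1.42 P_X = 6658 − 2052 = 4606 kg O₂/d.

R_O ≈ 4610 kg O₂/d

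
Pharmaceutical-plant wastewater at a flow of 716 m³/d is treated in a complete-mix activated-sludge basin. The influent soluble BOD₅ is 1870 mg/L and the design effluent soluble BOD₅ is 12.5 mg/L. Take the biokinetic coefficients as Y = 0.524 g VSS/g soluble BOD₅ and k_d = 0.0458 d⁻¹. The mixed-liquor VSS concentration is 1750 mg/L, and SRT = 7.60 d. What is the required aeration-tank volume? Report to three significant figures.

V ≈ 2250 m³

Rearranging the biomass balance for a CMAS with decay, V = Y·Q·ΔS·θ_c / [X·(1+k_d θ_c)] = 0.524 × 716 × (1870 − 12.5) × 7.60 / [1750 × (1 + 0.0458 × 7.60)] = 5.3×10^6 / 2359 = 2245 m³.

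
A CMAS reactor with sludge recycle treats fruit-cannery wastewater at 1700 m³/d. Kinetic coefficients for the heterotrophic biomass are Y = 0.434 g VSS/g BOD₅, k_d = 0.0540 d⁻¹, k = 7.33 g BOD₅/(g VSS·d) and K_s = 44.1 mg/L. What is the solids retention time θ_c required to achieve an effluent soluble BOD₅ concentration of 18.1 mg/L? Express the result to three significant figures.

Specific growth rate at S = 18.1 mg/L: μ = YkS/(K_s+S) = 0.434·7.33·18.1/(44.1+18.1) = 0.9257 d⁻¹.
θ_c = 1/(μ − k_d) = 1/(0.9257 − 0.0540) = 1/0.8717 = 1.147 d.

θ_c ≈ 1.15 d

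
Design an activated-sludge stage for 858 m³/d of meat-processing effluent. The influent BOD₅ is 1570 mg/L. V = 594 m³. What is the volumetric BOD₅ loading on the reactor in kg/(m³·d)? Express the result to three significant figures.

L_v = Q S₀ / V = 858 × 1570 × 10⁻³ / 594.0 = 2.268 kg/(m³·d).

L_v ≈ 2.27 kg BOD₅/(m³·d)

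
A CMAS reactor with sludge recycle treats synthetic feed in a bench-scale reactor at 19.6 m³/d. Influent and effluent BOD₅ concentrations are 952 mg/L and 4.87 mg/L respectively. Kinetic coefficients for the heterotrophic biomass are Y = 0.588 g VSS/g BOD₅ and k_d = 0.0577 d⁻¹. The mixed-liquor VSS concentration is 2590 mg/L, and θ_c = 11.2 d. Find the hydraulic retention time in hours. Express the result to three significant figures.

τ ≈ 35.1 h

From the SRT design equation V = Y Q (S₀−S) θ_c / [X (1 + k_d θ_c)] = 0.588 × 19.6 × (952 − 4.87) × 11.2 / [2590 × (1 + 0.0577 × 11.2)] = 1.22×10^5 / 4264 = 28.67 m³.
τ = V/Q = 28.67/19.6 = 1.463 d, or 35.11 h.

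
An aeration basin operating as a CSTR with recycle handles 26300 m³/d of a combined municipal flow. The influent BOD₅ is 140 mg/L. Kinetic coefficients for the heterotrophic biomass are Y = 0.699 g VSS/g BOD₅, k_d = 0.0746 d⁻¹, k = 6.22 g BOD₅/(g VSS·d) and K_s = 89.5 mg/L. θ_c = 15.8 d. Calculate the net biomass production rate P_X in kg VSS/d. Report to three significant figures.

P_X ≈ 1160 kg VSS/d

Effluent substrate depends only on kinetics and SRT: S = K_s(1 + k_d θ_c) / [θ_c(Yk − k_d) − 1] = 89.5 × (1 + 0.0746 × 15.8) / [15.8 × (0.699 × 6.22 − 0.0746) − 1] = 195.0 / 66.52 = 2.931 mg/L.
Observed yield with endogenous decay: Y_obs = Y / (1 + k_d·θ_c) = 0.699 / (1 + 0.0746 × 15.8) = 0.699 / 2.179 = 0.3208 g VSS/g BOD₅.
Mass of BOD₅ removed per day: Q(S₀ − S) = 26300 × 137.1 g/m³ = 3605 kg/d.
Net biomass production P_X = Y_obs × Q·(S₀ − S) = 0.3208 × 3605 = 1157 kg VSS/d.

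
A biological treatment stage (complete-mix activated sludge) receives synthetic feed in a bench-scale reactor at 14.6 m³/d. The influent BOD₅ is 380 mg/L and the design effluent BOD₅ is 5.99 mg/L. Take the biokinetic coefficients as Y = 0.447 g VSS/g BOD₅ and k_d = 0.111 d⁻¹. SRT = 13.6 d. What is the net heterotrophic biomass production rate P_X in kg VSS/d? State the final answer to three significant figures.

P_X ≈ 0.973 kg VSS/d

Observed yield with endogenous decay: Y_obs = Y / (1 + k_d·θ_c) = 0.447 / (1 + 0.111 × 13.6) = 0.447 / 2.510 = 0.1781 g VSS/g BOD₅.
Substrate removed = Q·(S₀ − S) = 14.6 m³/d × (380 − 5.99) g/m³ = 5.46×10^3 g/d = 5.461 kg/d.
Biomass produced: P_X = Y_obs·Q·ΔS = 0.1781 × 5.461 ≈ 0.9726 kg VSS/d.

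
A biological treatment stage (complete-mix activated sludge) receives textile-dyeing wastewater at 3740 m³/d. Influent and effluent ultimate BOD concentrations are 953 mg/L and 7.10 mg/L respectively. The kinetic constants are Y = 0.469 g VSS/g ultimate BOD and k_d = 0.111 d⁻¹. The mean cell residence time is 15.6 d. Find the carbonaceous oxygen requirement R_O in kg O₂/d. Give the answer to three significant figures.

R_O ≈ 2680 kg O₂/d

The observed yield is Y_obs = Y/(1 + k_d·θ_c) = 0.469 / (1 + 0.111 × 15.6) = 0.469 / 2.732 = 0.1717 g VSS per g ultimate BOD removed.
Substrate removed = Q·(S₀ − S) = 3740 m³/d × (953 − 7.10) g/m³ = 3.54×10^6 g/d = 3538 kg/d.
Net sludge production P_X = 0.1717 × 3538 = 607.4 kg VSS/d.
R_O = Q·(S₀ − S) − 1.42·P_X = 3538 − 1.42 × 607.4 = 2675 kg O₂/d.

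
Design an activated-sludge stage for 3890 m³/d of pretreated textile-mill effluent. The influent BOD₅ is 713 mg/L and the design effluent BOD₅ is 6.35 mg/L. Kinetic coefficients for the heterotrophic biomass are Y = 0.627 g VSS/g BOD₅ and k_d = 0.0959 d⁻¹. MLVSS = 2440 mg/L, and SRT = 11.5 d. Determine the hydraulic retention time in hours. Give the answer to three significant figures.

τ ≈ 23.8 h

Rearranging the biomass balance for a CMAS with decay, V = Y·Q·ΔS·θ_c / [X·(1+k_d θ_c)] = 0.627 × 3890 × (713 − 6.35) × 11.5 / [2440 × (1 + 0.0959 × 11.5)] = 1.98×10^7 / 5131 = 3863 m³.
τ = V/Q = 3863/3890 = 0.9931 d, or 23.83 h.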